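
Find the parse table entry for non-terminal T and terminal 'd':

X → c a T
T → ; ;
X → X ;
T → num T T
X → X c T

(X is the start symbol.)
To find M[T, 'd'], we find productions for T where 'd' is in the predict set (PREDICT(N → α) = (FIRST(α) \ {ε}) ∪ (FOLLOW(N) if α ⇒* ε)).

T → ; ;: PREDICT = { ';' }
T → num T T: PREDICT = { 'num' }

M[T, 'd'] is empty (no production applies)

Answer: Empty (error entry)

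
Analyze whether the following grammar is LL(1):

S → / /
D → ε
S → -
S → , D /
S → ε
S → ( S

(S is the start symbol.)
Yes, the grammar is LL(1).

Relevant sets:
  FOLLOW(S) = { $ }

For S:
  PREDICT(S → '/' '/') = { '/' }
  PREDICT(S → '-') = { '-' }
  PREDICT(S → ',' D '/') = { ',' }
  PREDICT(S → ε) = { $ }
  PREDICT(S → '(' S) = { '(' }
D has a single production, so nothing to check there.

All predict sets are disjoint. The grammar IS LL(1).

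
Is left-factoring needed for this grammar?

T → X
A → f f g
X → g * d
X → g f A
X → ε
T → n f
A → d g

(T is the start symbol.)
Left-factoring is needed when two productions for the same non-terminal
share a common prefix on the right-hand side.

Productions for T:
  T → X
  T → n f
Productions for A:
  A → f f g
  A → d g
Productions for X:
  X → g * d
  X → g f A
  X → ε

Found common prefix 'g' in productions for X

Answer: Yes, X has productions with common prefix 'g'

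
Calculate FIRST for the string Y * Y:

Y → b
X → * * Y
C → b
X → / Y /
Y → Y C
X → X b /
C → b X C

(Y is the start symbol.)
FIRST sets of the non-terminals involved (from the grammar, by fixed-point iteration):
  FIRST(Y) = { 'b' }

To compute FIRST(Y * Y), process the symbols left to right:
Symbol Y is a non-terminal. Add FIRST(Y) \ {ε} = { 'b' }
Y is not nullable (ε ∉ FIRST(Y)), so stop here.
FIRST(Y * Y) = { 'b' }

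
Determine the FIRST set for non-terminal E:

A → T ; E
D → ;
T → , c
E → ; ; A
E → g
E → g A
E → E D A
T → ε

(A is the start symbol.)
{ ';', 'g' }

To compute FIRST(E), examine every production with E on the left-hand side, reading each right-hand side left to right until a non-nullable symbol is reached.

From E → ; ; A:
  - ';' is a terminal: add ';' and stop
From E → g:
  - g is a terminal: add 'g' and stop
From E → g A:
  - g is a terminal: add 'g' and stop
From E → E D A:
  - E is the symbol being defined: contributes nothing new
    E is not nullable, so stop

Collecting: FIRST(E) = { ';', 'g' }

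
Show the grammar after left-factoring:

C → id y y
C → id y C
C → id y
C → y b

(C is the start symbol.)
Left-factoring transforms A → αβ₁ | αβ₂ into A → αA' and A' → β₁ | β₂
(α is the longest common prefix among the alternatives). Repeat until
no nonterminal has two alternatives with a common prefix.

Round 1: C has alternatives sharing prefix 'id y'. Introduce C': C → id y C'
  Add: C' → y
  Add: C' → C
  Add: C' → ε

No remaining common prefixes — done.

Resulting grammar:
C → id y C'
C' → y
C' → C
C' → ε
C → y b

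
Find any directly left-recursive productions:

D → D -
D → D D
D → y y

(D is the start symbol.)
Yes, D is left-recursive

Direct left recursion occurs when N → N α for some non-terminal N (the right-hand side begins with the left-hand side itself).

D → D -: LEFT RECURSIVE (starts with D)
D → D D: LEFT RECURSIVE (starts with D)
D → y y: starts with y

The grammar has direct left recursion on: D.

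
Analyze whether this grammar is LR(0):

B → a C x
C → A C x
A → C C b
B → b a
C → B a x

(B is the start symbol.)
No. Shift-reduce conflict between [A → C C b .] and [B → b . a]

A grammar is LR(0) if no state in the canonical LR(0) collection has:
  - both a shift item (dot before a terminal) and a complete item (shift-reduce conflict), or
  - two or more complete items (reduce-reduce conflict; the accept item [B' → B .] counts as a complete item here).

Augment with B' → B and build the canonical LR(0) collection (I0 = CLOSURE({[B' → . B]}), then GOTO on every symbol after a dot until no new states appear). It has 15 states:
  I0: { [B → . a C x], [B → . b a], [B' → . B] }  — shift
  I1: { [B' → B .] }  — accept
  I2: { [A → . C C b], [B → . a C x], [B → . b a], [B → a . C x], [C → . A C x], [C → . B a x] }  — shift
  I3: { [B → b . a] }  — shift
  I4: { [B → b a .] }  — reduce
  I5: { [A → . C C b], [B → . a C x], [B → . b a], [C → . A C x], [C → . B a x], [C → A . C x] }  — shift
  I6: { [C → B . a x] }  — shift
  I7: { [A → . C C b], [A → C . C b], [B → . a C x], [B → . b a], [B → a C . x], [C → . A C x], [C → . B a x] }  — shift
  I8: { [A → . C C b], [A → C . C b], [A → C C . b], [B → . a C x], [B → . b a], [C → . A C x], [C → . B a x] }  — shift
  I9: { [B → a C x .] }  — reduce
  I10: { [A → C C b .], [B → b . a] }  — shift, reduce
  I11: { [C → B a . x] }  — shift
  I12: { [C → B a x .] }  — reduce
  I13: { [A → . C C b], [A → C . C b], [B → . a C x], [B → . b a], [C → . A C x], [C → . B a x], [C → A C . x] }  — shift
  I14: { [C → A C x .] }  — reduce

Conflict in state I10:
  Shift-reduce conflict between [A → C C b .] and [B → b . a]
So the grammar is NOT LR(0).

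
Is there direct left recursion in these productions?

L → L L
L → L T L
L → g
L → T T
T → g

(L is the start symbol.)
Yes, L is left-recursive

L → L L: LEFT RECURSIVE (starts with L)
L → L T L: LEFT RECURSIVE (starts with L)
L → g: starts with g
L → T T: starts with T
T → g: starts with g

The grammar has direct left recursion on: L.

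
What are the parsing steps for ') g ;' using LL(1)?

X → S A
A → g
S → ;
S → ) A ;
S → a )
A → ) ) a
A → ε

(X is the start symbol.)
LL(1) parsing maintains a stack (initially the start symbol over $) and the input. At each step: if the stack top is a terminal, match it against the current input token; if it is a non-terminal N, replace it with the RHS of M[N, lookahead] (the unique production whose predict set contains the lookahead).

Stack is shown with the top on the left.

Stack      Input    Action
--------------------------
X $        ) g ; $  output X → S A
S A $      ) g ; $  output S → ) A ;
) A ; A $  ) g ; $  match ')'
A ; A $    g ; $    output A → g
g ; A $    g ; $    match 'g'
; A $      ; $      match ';'
A $        $        output A → ε
$          $        accept

The string is accepted.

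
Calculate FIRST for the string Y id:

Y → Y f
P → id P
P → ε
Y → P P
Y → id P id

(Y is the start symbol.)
{ 'f', 'id' }

FIRST sets of the non-terminals involved (from the grammar, by fixed-point iteration):
  FIRST(Y) = { 'f', 'id', ε }

To compute FIRST(Y id), process the symbols left to right:
Symbol Y is a non-terminal. Add FIRST(Y) \ {ε} = { 'f', 'id' }
Y is nullable (ε ∈ FIRST(Y)), continue to the next symbol.
Symbol id is a terminal. Add 'id' and stop.
FIRST(Y id) = { 'f', 'id' }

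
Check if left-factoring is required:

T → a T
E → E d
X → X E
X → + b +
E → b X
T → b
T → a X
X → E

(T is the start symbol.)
Left-factoring is needed when two productions for the same non-terminal
share a common prefix on the right-hand side.

Productions for T:
  T → a T
  T → b
  T → a X
Productions for E:
  E → E d
  E → b X
Productions for X:
  X → X E
  X → + b +
  X → E

Found common prefix 'a' in productions for T

Answer: Yes, T has productions with common prefix 'a'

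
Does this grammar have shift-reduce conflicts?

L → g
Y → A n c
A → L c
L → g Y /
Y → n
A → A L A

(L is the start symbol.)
Yes — I2: [L → g .] vs [L → . g]; I12: [A → A L A .] vs [L → . g]

A shift-reduce conflict occurs when an LR(0) state has both:
  - a complete (reduce) item [A → α .] (dot at the end), and
  - a shift item [B → β . c γ] (dot before a terminal).

Augment with L' → L and build the canonical LR(0) collection (I0 = CLOSURE({[L' → . L]}), then GOTO on every symbol after a dot until no new states appear). It has 13 states:
  I0: { [L → . g Y /], [L → . g], [L' → . L] }  — shift
  I1: { [L' → L .] }  — accept
  I2: { [A → . A L A], [A → . L c], [L → . g Y /], [L → . g], [L → g . Y /], [L → g .], [Y → . A n c], [Y → . n] }  — shift, reduce
  I3: { [A → A . L A], [L → . g Y /], [L → . g], [Y → A . n c] }  — shift
  I4: { [A → L . c] }  — shift
  I5: { [L → g Y . /] }  — shift
  I6: { [Y → n .] }  — reduce
  I7: { [L → g Y / .] }  — reduce
  I8: { [A → L c .] }  — reduce
  I9: { [A → . A L A], [A → . L c], [A → A L . A], [L → . g Y /], [L → . g] }  — shift
  I10: { [Y → A n . c] }  — shift
  I11: { [Y → A n c .] }  — reduce
  I12: { [A → A . L A], [A → A L A .], [L → . g Y /], [L → . g] }  — shift, reduce

I2 contains reduce item [L → g .] and shift items [L → . g], [L → . g Y /], [Y → . n] — shift-reduce conflict.
I12 contains reduce item [A → A L A .] and shift items [L → . g], [L → . g Y /] — shift-reduce conflict.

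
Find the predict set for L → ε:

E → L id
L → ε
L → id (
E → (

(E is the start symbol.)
PREDICT(L → ε) = (FIRST(RHS) \ {ε}) ∪ (FOLLOW(L) if ε ∈ FIRST(RHS), i.e. RHS ⇒* ε)
The right-hand side is ε (FIRST(ε) = { ε }), so the predict set is FOLLOW(L) = { 'id' }
PREDICT(L → ε) = { 'id' }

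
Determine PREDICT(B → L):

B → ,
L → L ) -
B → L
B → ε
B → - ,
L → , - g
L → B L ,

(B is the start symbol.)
PREDICT(B → L) = (FIRST(RHS) \ {ε}) ∪ (FOLLOW(B) if ε ∈ FIRST(RHS), i.e. RHS ⇒* ε)
FIRST(L) = { ',', '-' }
FIRST(L) = { ',', '-' }
ε ∉ FIRST(L), so FOLLOW(B) is not added.
PREDICT(B → L) = { ',', '-' }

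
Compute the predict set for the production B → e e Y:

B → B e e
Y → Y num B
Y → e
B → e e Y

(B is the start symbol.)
{ 'e' }

PREDICT(B → e e Y) = (FIRST(RHS) \ {ε}) ∪ (FOLLOW(B) if ε ∈ FIRST(RHS), i.e. RHS ⇒* ε)
FIRST(e e Y) = { 'e' }
ε ∉ FIRST(e e Y), so FOLLOW(B) is not added.
PREDICT(B → e e Y) = { 'e' }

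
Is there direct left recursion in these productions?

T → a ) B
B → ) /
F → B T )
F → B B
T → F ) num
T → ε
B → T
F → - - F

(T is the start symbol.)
No direct left recursion

Direct left recursion occurs when N → N α for some non-terminal N (the right-hand side begins with the left-hand side itself).

T → a ) B: starts with a
B → ) /: starts with ')'
F → B T ): starts with B
F → B B: starts with B
T → F ) num: starts with F
T → ε: starts with ε
B → T: starts with T
F → - - F: starts with '-'

No direct left recursion found.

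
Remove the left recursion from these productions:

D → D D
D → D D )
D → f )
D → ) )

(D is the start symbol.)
D → f ) D'
D → ) ) D'
D' → D D'
D' → D ) D'
D' → ε

D is directly left-recursive. The standard transformation for
  A → A α₁ | ... | A α_m | β₁ | ... | β_n
is
  A  → β₁ A' | ... | β_n A'
  A' → α₁ A' | ... | α_m A' | ε

D → f ) becomes D → f ) D'
D → ) ) becomes D → ) ) D'
D → D D becomes D' → D D'
D → D D ) becomes D' → D ) D'
Add D' → ε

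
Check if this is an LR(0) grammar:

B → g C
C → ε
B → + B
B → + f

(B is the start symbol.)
Yes, the grammar is LR(0)

Augment with B' → B and build the canonical LR(0) collection (I0 = CLOSURE({[B' → . B]}), then GOTO on every symbol after a dot until no new states appear). It has 7 states:
  I0: { [B → . + B], [B → . + f], [B → . g C], [B' → . B] }  — shift
  I1: { [B → + . B], [B → + . f], [B → . + B], [B → . + f], [B → . g C] }  — shift
  I2: { [B' → B .] }  — accept
  I3: { [B → g . C], [C → .] }  — reduce
  I4: { [B → g C .] }  — reduce
  I5: { [B → + B .] }  — reduce
  I6: { [B → + f .] }  — reduce

Every state is either a pure shift/goto state or contains exactly one complete item and nothing to shift — no conflicts. The grammar is LR(0).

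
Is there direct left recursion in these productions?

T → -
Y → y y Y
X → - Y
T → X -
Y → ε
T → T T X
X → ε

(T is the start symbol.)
Yes, T is left-recursive

T → -: starts with '-'
Y → y y Y: starts with y
X → - Y: starts with '-'
T → X -: starts with X
Y → ε: starts with ε
T → T T X: LEFT RECURSIVE (starts with T)
X → ε: starts with ε

The grammar has direct left recursion on: T.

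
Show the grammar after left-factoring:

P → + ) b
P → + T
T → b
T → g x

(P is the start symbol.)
P → + P'
P' → ) b
P' → T
T → b
T → g x

Left-factoring transforms A → αβ₁ | αβ₂ into A → αA' and A' → β₁ | β₂
(α is the longest common prefix among the alternatives). Repeat until
no nonterminal has two alternatives with a common prefix.

Round 1: P has alternatives sharing prefix '+'. Introduce P': P → + P'
  Add: P' → ) b
  Add: P' → T

No remaining common prefixes — done.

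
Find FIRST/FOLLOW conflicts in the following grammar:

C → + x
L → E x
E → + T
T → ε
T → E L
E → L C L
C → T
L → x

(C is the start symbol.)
Yes. C → '+' x with FOLLOW(C) on { '+' }; T → E L with FOLLOW(T) on { '+', 'x' }

Nullable non-terminals: C, T.
FIRST sets used below: FIRST(T) = { '+', 'x', ε }, FIRST(E) = { '+', 'x' }

C: nullable alternative(s) C → T; FOLLOW(C) = { $, '+', 'x' }
  C → + x: FIRST \ {ε} = { '+' } — overlaps FOLLOW(C) on { '+' }: CONFLICT
  C → T: FIRST \ {ε} = { '+', 'x' } — this is the only nullable alternative, skip

T: nullable alternative(s) T → ε; FOLLOW(T) = { $, '+', 'x' }
  T → ε: FIRST \ {ε} = { } — this is the only nullable alternative, skip
  T → E L: FIRST \ {ε} = { '+', 'x' } — overlaps FOLLOW(T) on { '+', 'x' }: CONFLICT

E, L have no nullable alternative, so no FIRST/FOLLOW check is needed there.

So the grammar has 2 FIRST/FOLLOW conflicts (marked CONFLICT above).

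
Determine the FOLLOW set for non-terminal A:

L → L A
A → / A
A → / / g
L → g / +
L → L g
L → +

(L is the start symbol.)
{ $, '/', 'g' }

In L → L A: A is at the end, add FOLLOW(L)
In A → / A: A is at the end; this adds FOLLOW(A) to itself — nothing new

The FOLLOW sets referred to above (computed the same way, to a fixed point):
  FOLLOW(L) = { $, '/', 'g' }

Taking the union: FOLLOW(A) = { $, '/', 'g' }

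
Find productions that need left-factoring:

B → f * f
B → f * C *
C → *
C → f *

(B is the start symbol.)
Yes, B has productions with common prefix 'f *'

Left-factoring is needed when two productions for the same non-terminal
share a common prefix on the right-hand side.

Productions for B:
  B → f * f
  B → f * C *
Productions for C:
  C → *
  C → f *

Found common prefix 'f *' in productions for B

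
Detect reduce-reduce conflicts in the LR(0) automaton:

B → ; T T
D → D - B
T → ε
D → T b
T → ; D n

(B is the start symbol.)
No reduce-reduce conflicts

A reduce-reduce conflict occurs when an LR(0) state has two complete items [A → α .] and [B → β .] — both call for a reduction, and with no lookahead the parser cannot choose between them.

Augment with B' → B and build the canonical LR(0) collection (I0 = CLOSURE({[B' → . B]}), then GOTO on every symbol after a dot until no new states appear). It has 12 states:
  I0: { [B → . ; T T], [B' → . B] }  — shift
  I1: { [B → ; . T T], [T → . ; D n], [T → .] }  — shift, reduce
  I2: { [B' → B .] }  — accept
  I3: { [D → . D - B], [D → . T b], [T → . ; D n], [T → .], [T → ; . D n] }  — shift, reduce
  I4: { [B → ; T . T], [T → . ; D n], [T → .] }  — shift, reduce
  I5: { [B → ; T T .] }  — reduce
  I6: { [D → D . - B], [T → ; D . n] }  — shift
  I7: { [D → T . b] }  — shift
  I8: { [D → T b .] }  — reduce
  I9: { [B → . ; T T], [D → D - . B] }  — shift
  I10: { [T → ; D n .] }  — reduce
  I11: { [D → D - B .] }  — reduce

No state contains more than one complete item.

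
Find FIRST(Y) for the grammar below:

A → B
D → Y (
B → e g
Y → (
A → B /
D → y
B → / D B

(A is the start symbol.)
{ '(' }

To compute FIRST(Y), examine every production with Y on the left-hand side, reading each right-hand side left to right until a non-nullable symbol is reached.

From Y → (:
  - '(' is a terminal: add '(' and stop

Collecting: FIRST(Y) = { '(' }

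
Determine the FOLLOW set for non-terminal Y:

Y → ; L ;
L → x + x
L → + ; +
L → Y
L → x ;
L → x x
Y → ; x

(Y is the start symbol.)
To compute FOLLOW(Y), find every occurrence of Y on a right-hand side N → α Y β: add FIRST(β) \ {ε}, and if β is empty or nullable also add FOLLOW(N). Iterate to a fixed point.

Y is the start symbol, so $ ∈ FOLLOW(Y).
In L → Y: Y is at the end, add FOLLOW(L)

The FOLLOW sets referred to above (computed the same way, to a fixed point):
  FOLLOW(L) = { ';' }

Taking the union: FOLLOW(Y) = { $, ';' }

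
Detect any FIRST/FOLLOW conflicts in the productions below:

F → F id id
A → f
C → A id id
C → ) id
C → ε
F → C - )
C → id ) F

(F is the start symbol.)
No FIRST/FOLLOW conflicts.

Nullable non-terminals: C.
FIRST sets used below: FIRST(A) = { 'f' }

C: nullable alternative(s) C → ε; FOLLOW(C) = { '-' }
  C → A id id: FIRST \ {ε} = { 'f' } — disjoint from FOLLOW(C)
  C → ) id: FIRST \ {ε} = { ')' } — disjoint from FOLLOW(C)
  C → ε: FIRST \ {ε} = { } — this is the only nullable alternative, skip
  C → id ) F: FIRST \ {ε} = { 'id' } — disjoint from FOLLOW(C)

A, F have no nullable alternative, so no FIRST/FOLLOW check is needed there.

No FIRST/FOLLOW conflicts found.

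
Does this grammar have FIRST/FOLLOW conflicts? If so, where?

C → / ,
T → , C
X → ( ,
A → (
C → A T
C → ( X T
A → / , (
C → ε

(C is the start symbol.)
No FIRST/FOLLOW conflicts.

Nullable non-terminals: C.
FIRST sets used below: FIRST(A) = { '(', '/' }

C: nullable alternative(s) C → ε; FOLLOW(C) = { $ }
  C → / ,: FIRST \ {ε} = { '/' } — disjoint from FOLLOW(C)
  C → A T: FIRST \ {ε} = { '(', '/' } — disjoint from FOLLOW(C)
  C → ( X T: FIRST \ {ε} = { '(' } — disjoint from FOLLOW(C)
  C → ε: FIRST \ {ε} = { } — this is the only nullable alternative, skip

A, T, X have no nullable alternative, so no FIRST/FOLLOW check is needed there.

No FIRST/FOLLOW conflicts found.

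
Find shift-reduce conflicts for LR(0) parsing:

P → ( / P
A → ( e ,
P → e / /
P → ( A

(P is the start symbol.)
Augment with P' → P and build the canonical LR(0) collection (I0 = CLOSURE({[P' → . P]}), then GOTO on every symbol after a dot until no new states appear). It has 12 states:
  I0: { [P → . ( / P], [P → . ( A], [P → . e / /], [P' → . P] }  — shift
  I1: { [A → . ( e ,], [P → ( . / P], [P → ( . A] }  — shift
  I2: { [P' → P .] }  — accept
  I3: { [P → e . / /] }  — shift
  I4: { [P → e / . /] }  — shift
  I5: { [P → e / / .] }  — reduce
  I6: { [A → ( . e ,] }  — shift
  I7: { [P → ( / . P], [P → . ( / P], [P → . ( A], [P → . e / /] }  — shift
  I8: { [P → ( A .] }  — reduce
  I9: { [P → ( / P .] }  — reduce
  I10: { [A → ( e . ,] }  — shift
  I11: { [A → ( e , .] }  — reduce

No state contains both a complete item and a shift item.

Answer: No shift-reduce conflicts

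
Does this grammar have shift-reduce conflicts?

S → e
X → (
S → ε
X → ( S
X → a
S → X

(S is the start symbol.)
Yes — I0: [S → .] vs [S → . e]; I1: [S → .] vs [S → . e]

A shift-reduce conflict occurs when an LR(0) state has both:
  - a complete (reduce) item [A → α .] (dot at the end), and
  - a shift item [B → β . c γ] (dot before a terminal).

Augment with S' → S and build the canonical LR(0) collection (I0 = CLOSURE({[S' → . S]}), then GOTO on every symbol after a dot until no new states appear). It has 7 states:
  I0: { [S → . X], [S → . e], [S → .], [S' → . S], [X → . ( S], [X → . (], [X → . a] }  — shift, reduce
  I1: { [S → . X], [S → . e], [S → .], [X → ( . S], [X → ( .], [X → . ( S], [X → . (], [X → . a] }  — shift, 2 reduces
  I2: { [S' → S .] }  — accept
  I3: { [S → X .] }  — reduce
  I4: { [X → a .] }  — reduce
  I5: { [S → e .] }  — reduce
  I6: { [X → ( S .] }  — reduce

I0 contains reduce item [S → .] and shift items [S → . e], [X → . (], [X → . ( S], [X → . a] — shift-reduce conflict.
I1 contains reduce items [S → .], [X → ( .] and shift items [S → . e], [X → . (], [X → . ( S], [X → . a] — shift-reduce conflict.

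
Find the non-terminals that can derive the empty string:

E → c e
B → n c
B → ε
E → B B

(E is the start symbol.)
{ 'B', 'E' }

A non-terminal is nullable if it can derive ε (the empty string): either it has an ε-production, or it has a production whose right-hand side consists entirely of nullable non-terminals.

ε-productions: B → ε
So B is immediately nullable.
E → B B: every symbol on the right is nullable, so E is nullable too.
Every non-terminal is now nullable.
Nullable = { 'B', 'E' }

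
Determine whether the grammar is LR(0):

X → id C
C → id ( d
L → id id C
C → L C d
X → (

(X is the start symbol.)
Yes, the grammar is LR(0)

A grammar is LR(0) if no state in the canonical LR(0) collection has:
  - both a shift item (dot before a terminal) and a complete item (shift-reduce conflict), or
  - two or more complete items (reduce-reduce conflict; the accept item [X' → X .] counts as a complete item here).

Augment with X' → X and build the canonical LR(0) collection (I0 = CLOSURE({[X' → . X]}), then GOTO on every symbol after a dot until no new states appear). It has 13 states:
  I0: { [X → . (], [X → . id C], [X' → . X] }  — shift
  I1: { [X → ( .] }  — reduce
  I2: { [X' → X .] }  — accept
  I3: { [C → . L C d], [C → . id ( d], [L → . id id C], [X → id . C] }  — shift
  I4: { [X → id C .] }  — reduce
  I5: { [C → . L C d], [C → . id ( d], [C → L . C d], [L → . id id C] }  — shift
  I6: { [C → id . ( d], [L → id . id C] }  — shift
  I7: { [C → id ( . d] }  — shift
  I8: { [C → . L C d], [C → . id ( d], [L → . id id C], [L → id id . C] }  — shift
  I9: { [L → id id C .] }  — reduce
  I10: { [C → id ( d .] }  — reduce
  I11: { [C → L C . d] }  — shift
  I12: { [C → L C d .] }  — reduce

Every state is either a pure shift/goto state or contains exactly one complete item and nothing to shift — no conflicts. The grammar is LR(0).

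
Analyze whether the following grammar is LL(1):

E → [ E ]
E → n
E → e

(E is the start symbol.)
Yes, the grammar is LL(1).

A grammar is LL(1) if for each non-terminal N with multiple productions, the predict sets of those productions are pairwise disjoint, where PREDICT(N → α) = (FIRST(α) \ {ε}) ∪ (FOLLOW(N) if α ⇒* ε).

For E:
  PREDICT(E → '[' E ']') = { '[' }
  PREDICT(E → n) = { 'n' }
  PREDICT(E → e) = { 'e' }

All predict sets are disjoint. The grammar IS LL(1).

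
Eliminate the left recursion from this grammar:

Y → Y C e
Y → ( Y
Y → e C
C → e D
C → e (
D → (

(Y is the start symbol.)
Y is directly left-recursive. The standard transformation for
  A → A α₁ | ... | A α_m | β₁ | ... | β_n
is
  A  → β₁ A' | ... | β_n A'
  A' → α₁ A' | ... | α_m A' | ε

Y → ( Y becomes Y → ( Y Y'
Y → e C becomes Y → e C Y'
Y → Y C e becomes Y' → C e Y'
Add Y' → ε

Productions for other non-terminals are unchanged:
  C → e D
  C → e (
  D → (

Resulting grammar:
Y → ( Y Y'
Y → e C Y'
Y' → C e Y'
Y' → ε
C → e D
C → e (
D → (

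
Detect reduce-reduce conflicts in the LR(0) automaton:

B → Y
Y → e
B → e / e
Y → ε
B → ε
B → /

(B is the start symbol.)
A reduce-reduce conflict occurs when an LR(0) state has two complete items [A → α .] and [B → β .] — both call for a reduction, and with no lookahead the parser cannot choose between them.

Augment with B' → B and build the canonical LR(0) collection (I0 = CLOSURE({[B' → . B]}), then GOTO on every symbol after a dot until no new states appear). It has 7 states:
  I0: { [B → . /], [B → . Y], [B → . e / e], [B → .], [B' → . B], [Y → . e], [Y → .] }  — shift, 2 reduces
  I1: { [B → / .] }  — reduce
  I2: { [B' → B .] }  — accept
  I3: { [B → Y .] }  — reduce
  I4: { [B → e . / e], [Y → e .] }  — shift, reduce
  I5: { [B → e / . e] }  — shift
  I6: { [B → e / e .] }  — reduce

I0 contains complete items [B → .], [Y → .] — reduce-reduce conflict.

Answer: Yes — I0: [B → .] vs [Y → .]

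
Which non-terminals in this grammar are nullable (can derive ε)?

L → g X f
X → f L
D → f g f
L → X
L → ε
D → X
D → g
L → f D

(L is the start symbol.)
{ 'L' }

A non-terminal is nullable if it can derive ε (the empty string): either it has an ε-production, or it has a production whose right-hand side consists entirely of nullable non-terminals.

ε-productions: L → ε
So L is immediately nullable.
No further non-terminal can be added: every production for the remaining non-terminals contains a terminal or a non-nullable non-terminal.
Nullable = { 'L' }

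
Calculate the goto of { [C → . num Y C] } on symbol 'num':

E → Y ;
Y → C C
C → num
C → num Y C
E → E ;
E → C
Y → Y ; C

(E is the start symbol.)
{ [C → . num Y C], [C → . num], [C → num . Y C], [Y → . C C], [Y → . Y ; C] }

GOTO(I, 'num') = CLOSURE({ [A → αX.β] : [A → α.Xβ] ∈ I, X = 'num' })

Items with dot before 'num', with the dot advanced:
  [C → . num Y C] → [C → num . Y C]
Closure of the advanced items:
  [C → num . Y C] has the dot before Y: add [Y → . C C], [Y → . Y ; C]
  [Y → . C C] has the dot before C: add [C → . num], [C → . num Y C]

GOTO = { [C → . num Y C], [C → . num], [C → num . Y C], [Y → . C C], [Y → . Y ; C] }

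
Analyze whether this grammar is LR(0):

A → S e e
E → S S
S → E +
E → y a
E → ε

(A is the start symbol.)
Augment with A' → A and build the canonical LR(0) collection (I0 = CLOSURE({[A' → . A]}), then GOTO on every symbol after a dot until no new states appear). It has 10 states:
  I0: { [A → . S e e], [A' → . A], [E → . S S], [E → . y a], [E → .], [S → . E +] }  — shift, reduce
  I1: { [A' → A .] }  — accept
  I2: { [S → E . +] }  — shift
  I3: { [A → S . e e], [E → . S S], [E → . y a], [E → .], [E → S . S], [S → . E +] }  — shift, reduce
  I4: { [E → y . a] }  — shift
  I5: { [E → y a .] }  — reduce
  I6: { [E → . S S], [E → . y a], [E → .], [E → S . S], [E → S S .], [S → . E +] }  — shift, 2 reduces
  I7: { [A → S e . e] }  — shift
  I8: { [A → S e e .] }  — reduce
  I9: { [S → E + .] }  — reduce

Conflict in state I0:
  Shift-reduce conflict between [E → .] and [E → . y a]
So the grammar is NOT LR(0).

Answer: No. Shift-reduce conflict between [E → .] and [E → . y a]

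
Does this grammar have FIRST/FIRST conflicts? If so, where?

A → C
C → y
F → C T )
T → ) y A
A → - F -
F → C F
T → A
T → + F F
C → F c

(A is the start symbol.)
Yes. C → y / C → F c on { 'y' }; F → C T ')' / F → C F on { 'y' }

A FIRST/FIRST conflict occurs when two productions N → α and N → β for the same non-terminal have FIRST(α) ∩ FIRST(β) ≠ ∅ (with ε ∈ FIRST of a nullable right-hand side, so two nullable alternatives also conflict).

FIRST sets of the non-terminals at (or reachable through a nullable prefix from) the front of some alternative:
  FIRST(C) = { 'y' }
  FIRST(F) = { 'y' }
  FIRST(A) = { '-', 'y' }

Productions for A:
  A → C: FIRST = { 'y' }
  A → - F -: FIRST = { '-' }
Productions for C:
  C → y: FIRST = { 'y' }
  C → F c: FIRST = { 'y' }
Productions for F:
  F → C T ): FIRST = { 'y' }
  F → C F: FIRST = { 'y' }
Productions for T:
  T → ) y A: FIRST = { ')' }
  T → A: FIRST = { '-', 'y' }
  T → + F F: FIRST = { '+' }

Conflict for C: C → y and C → F c
  Overlap: { 'y' }
Conflict for F: F → C T ) and F → C F
  Overlap: { 'y' }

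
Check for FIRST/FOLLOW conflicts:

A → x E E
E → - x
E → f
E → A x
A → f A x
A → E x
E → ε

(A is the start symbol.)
A FIRST/FOLLOW conflict occurs when a non-terminal N has a nullable alternative N → β (β ⇒* ε) and another alternative N → α with FIRST(α) ∩ FOLLOW(N) ≠ ∅: on such a lookahead the parser cannot decide between expanding α and letting N vanish via β.

Nullable non-terminals: E.
FIRST sets used below: FIRST(A) = { '-', 'f', 'x' }

E: nullable alternative(s) E → ε; FOLLOW(E) = { $, '-', 'f', 'x' }
  E → - x: FIRST \ {ε} = { '-' } — overlaps FOLLOW(E) on { '-' }: CONFLICT
  E → f: FIRST \ {ε} = { 'f' } — overlaps FOLLOW(E) on { 'f' }: CONFLICT
  E → A x: FIRST \ {ε} = { '-', 'f', 'x' } — overlaps FOLLOW(E) on { '-', 'f', 'x' }: CONFLICT
  E → ε: FIRST \ {ε} = { } — this is the only nullable alternative, skip

A has no nullable alternative, so no FIRST/FOLLOW check is needed there.

So the grammar has 3 FIRST/FOLLOW conflicts (marked CONFLICT above).

Answer: Yes. E → '-' x with FOLLOW(E) on { '-' }; E → f with FOLLOW(E) on { 'f' }; E → A x with FOLLOW(E) on { '-', 'f', 'x' }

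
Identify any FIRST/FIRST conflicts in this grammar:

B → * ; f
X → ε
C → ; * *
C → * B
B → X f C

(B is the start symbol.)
No FIRST/FIRST conflicts.

A FIRST/FIRST conflict occurs when two productions N → α and N → β for the same non-terminal have FIRST(α) ∩ FIRST(β) ≠ ∅ (with ε ∈ FIRST of a nullable right-hand side, so two nullable alternatives also conflict).

FIRST sets of the non-terminals at (or reachable through a nullable prefix from) the front of some alternative:
  FIRST(X) = { ε }

Productions for B:
  B → * ; f: FIRST = { '*' }
  B → X f C: FIRST = { 'f' }
Productions for C:
  C → ; * *: FIRST = { ';' }
  C → * B: FIRST = { '*' }
X has only one production, so no FIRST/FIRST conflict is possible there.

All alternatives of each non-terminal have pairwise disjoint FIRST sets.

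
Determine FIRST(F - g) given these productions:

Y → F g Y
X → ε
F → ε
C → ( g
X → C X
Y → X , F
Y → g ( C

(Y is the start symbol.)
FIRST sets of the non-terminals involved (from the grammar, by fixed-point iteration):
  FIRST(F) = { ε }

To compute FIRST(F - g), process the symbols left to right:
Symbol F is a non-terminal. Add FIRST(F) \ {ε} = { }
F is nullable (ε ∈ FIRST(F)), continue to the next symbol.
Symbol - is a terminal. Add '-' and stop.
FIRST(F - g) = { '-' }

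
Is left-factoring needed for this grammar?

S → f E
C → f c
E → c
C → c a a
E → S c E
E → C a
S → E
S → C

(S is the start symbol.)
No, left-factoring is not needed

Left-factoring is needed when two productions for the same non-terminal
share a common prefix on the right-hand side.

Productions for S:
  S → f E
  S → E
  S → C
Productions for C:
  C → f c
  C → c a a
Productions for E:
  E → c
  E → S c E
  E → C a

No common prefixes found.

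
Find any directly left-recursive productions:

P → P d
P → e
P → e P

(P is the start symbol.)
Yes, P is left-recursive

Direct left recursion occurs when N → N α for some non-terminal N (the right-hand side begins with the left-hand side itself).

P → P d: LEFT RECURSIVE (starts with P)
P → e: starts with e
P → e P: starts with e

The grammar has direct left recursion on: P.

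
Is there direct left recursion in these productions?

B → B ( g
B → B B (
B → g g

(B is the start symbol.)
Direct left recursion occurs when N → N α for some non-terminal N (the right-hand side begins with the left-hand side itself).

B → B ( g: LEFT RECURSIVE (starts with B)
B → B B (: LEFT RECURSIVE (starts with B)
B → g g: starts with g

The grammar has direct left recursion on: B.

Answer: Yes, B is left-recursive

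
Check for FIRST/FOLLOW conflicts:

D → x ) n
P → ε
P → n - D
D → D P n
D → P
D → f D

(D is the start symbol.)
Nullable non-terminals: D, P.
FIRST sets used below: FIRST(D) = { 'f', 'n', 'x', ε }, FIRST(P) = { 'n', ε }

D: nullable alternative(s) D → P; FOLLOW(D) = { $, 'n' }
  D → x ) n: FIRST \ {ε} = { 'x' } — disjoint from FOLLOW(D)
  D → D P n: FIRST \ {ε} = { 'f', 'n', 'x' } — overlaps FOLLOW(D) on { 'n' }: CONFLICT
  D → P: FIRST \ {ε} = { 'n' } — this is the only nullable alternative, skip
  D → f D: FIRST \ {ε} = { 'f' } — disjoint from FOLLOW(D)

P: nullable alternative(s) P → ε; FOLLOW(P) = { $, 'n' }
  P → ε: FIRST \ {ε} = { } — this is the only nullable alternative, skip
  P → n - D: FIRST \ {ε} = { 'n' } — overlaps FOLLOW(P) on { 'n' }: CONFLICT

So the grammar has 2 FIRST/FOLLOW conflicts (marked CONFLICT above).

Answer: Yes. D → D P n with FOLLOW(D) on { 'n' }; P → n '-' D with FOLLOW(P) on { 'n' }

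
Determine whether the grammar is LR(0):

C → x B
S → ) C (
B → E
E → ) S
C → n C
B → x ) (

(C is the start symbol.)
Augment with C' → C and build the canonical LR(0) collection (I0 = CLOSURE({[C' → . C]}), then GOTO on every symbol after a dot until no new states appear). It has 15 states:
  I0: { [C → . n C], [C → . x B], [C' → . C] }  — shift
  I1: { [C' → C .] }  — accept
  I2: { [C → . n C], [C → . x B], [C → n . C] }  — shift
  I3: { [B → . E], [B → . x ) (], [C → x . B], [E → . ) S] }  — shift
  I4: { [E → ) . S], [S → . ) C (] }  — shift
  I5: { [C → x B .] }  — reduce
  I6: { [B → E .] }  — reduce
  I7: { [B → x . ) (] }  — shift
  I8: { [B → x ) . (] }  — shift
  I9: { [B → x ) ( .] }  — reduce
  I10: { [C → . n C], [C → . x B], [S → ) . C (] }  — shift
  I11: { [E → ) S .] }  — reduce
  I12: { [S → ) C . (] }  — shift
  I13: { [S → ) C ( .] }  — reduce
  I14: { [C → n C .] }  — reduce

Every state is either a pure shift/goto state or contains exactly one complete item and nothing to shift — no conflicts. The grammar is LR(0).

Answer: Yes, the grammar is LR(0)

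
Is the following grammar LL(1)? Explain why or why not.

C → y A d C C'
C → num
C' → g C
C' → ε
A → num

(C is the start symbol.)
A grammar is LL(1) if for each non-terminal N with multiple productions, the predict sets of those productions are pairwise disjoint, where PREDICT(N → α) = (FIRST(α) \ {ε}) ∪ (FOLLOW(N) if α ⇒* ε).

Relevant sets:
  FOLLOW(C') = { $, 'g' }

For C:
  PREDICT(C → y A d C C') = { 'y' }
  PREDICT(C → num) = { 'num' }
For C':
  PREDICT(C' → g C) = { 'g' }
  PREDICT(C' → ε) = { $, 'g' }
A has a single production, so nothing to check there.

Conflict found: Predict set conflict for C': { 'g' }
The grammar is NOT LL(1).

Answer: No. Predict set conflict for C': { 'g' }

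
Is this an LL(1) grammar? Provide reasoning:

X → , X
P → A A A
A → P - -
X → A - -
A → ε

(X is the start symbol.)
No. Predict set conflict for A: { '-' }

Relevant sets:
  FIRST(A) = { '-', ε }
  FIRST(P) = { '-', ε }
  FOLLOW(A) = { '-' }

For X:
  PREDICT(X → ',' X) = { ',' }
  PREDICT(X → A '-' '-') = { '-' }
For A:
  PREDICT(A → P '-' '-') = { '-' }
  PREDICT(A → ε) = { '-' }
P has a single production, so nothing to check there.

Conflict found: Predict set conflict for A: { '-' }
The grammar is NOT LL(1).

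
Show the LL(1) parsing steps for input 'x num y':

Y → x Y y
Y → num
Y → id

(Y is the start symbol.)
LL(1) parsing maintains a stack (initially the start symbol over $) and the input. At each step: if the stack top is a terminal, match it against the current input token; if it is a non-terminal N, replace it with the RHS of M[N, lookahead] (the unique production whose predict set contains the lookahead).

Stack is shown with the top on the left.

Stack    Input      Action
--------------------------
Y $      x num y $  output Y → x Y y
x Y y $  x num y $  match 'x'
Y y $    num y $    output Y → num
num y $  num y $    match 'num'
y $      y $        match 'y'
$        $          accept

The string is accepted.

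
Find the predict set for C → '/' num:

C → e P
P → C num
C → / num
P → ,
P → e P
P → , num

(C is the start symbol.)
PREDICT(C → '/' num) = (FIRST(RHS) \ {ε}) ∪ (FOLLOW(C) if ε ∈ FIRST(RHS), i.e. RHS ⇒* ε)
FIRST('/' num) = { '/' }
ε ∉ FIRST('/' num), so FOLLOW(C) is not added.
PREDICT(C → '/' num) = { '/' }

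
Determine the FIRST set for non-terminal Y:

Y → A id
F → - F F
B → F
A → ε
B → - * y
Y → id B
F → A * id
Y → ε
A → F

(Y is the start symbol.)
{ '*', '-', 'id', ε }

To compute FIRST(Y), examine every production with Y on the left-hand side, reading each right-hand side left to right until a non-nullable symbol is reached.

FIRST sets of the other non-terminals involved (by the same procedure, iterated to a fixed point):
  FIRST(A) = { '*', '-', ε }

From Y → A id:
  - A is a non-terminal: add FIRST(A) \ {ε} = { '*', '-' }
    A is nullable, so continue to the next symbol
  - id is a terminal: add 'id' and stop
From Y → id B:
  - id is a terminal: add 'id' and stop
From Y → ε:
  - ε-production, so ε ∈ FIRST(Y)

Collecting: FIRST(Y) = { '*', '-', 'id', ε }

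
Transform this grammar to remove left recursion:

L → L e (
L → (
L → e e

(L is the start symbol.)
L → ( L'
L → e e L'
L' → e ( L'
L' → ε

L is directly left-recursive. The standard transformation for
  A → A α₁ | ... | A α_m | β₁ | ... | β_n
is
  A  → β₁ A' | ... | β_n A'
  A' → α₁ A' | ... | α_m A' | ε

L → ( becomes L → ( L'
L → e e becomes L → e e L'
L → L e ( becomes L' → e ( L'
Add L' → ε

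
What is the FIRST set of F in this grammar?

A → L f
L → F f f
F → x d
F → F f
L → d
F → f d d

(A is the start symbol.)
{ 'f', 'x' }

To compute FIRST(F), examine every production with F on the left-hand side, reading each right-hand side left to right until a non-nullable symbol is reached.

From F → x d:
  - x is a terminal: add 'x' and stop
From F → F f:
  - F is the symbol being defined: contributes nothing new
    F is not nullable, so stop
From F → f d d:
  - f is a terminal: add 'f' and stop

Collecting: FIRST(F) = { 'f', 'x' }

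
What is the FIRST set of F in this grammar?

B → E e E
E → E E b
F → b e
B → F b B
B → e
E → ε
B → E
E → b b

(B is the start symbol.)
{ 'b' }

To compute FIRST(F), examine every production with F on the left-hand side, reading each right-hand side left to right until a non-nullable symbol is reached.

From F → b e:
  - b is a terminal: add 'b' and stop

Collecting: FIRST(F) = { 'b' }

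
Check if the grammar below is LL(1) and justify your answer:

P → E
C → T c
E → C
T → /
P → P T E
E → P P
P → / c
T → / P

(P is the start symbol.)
No. Predict set conflict for P: { '/' }

A grammar is LL(1) if for each non-terminal N with multiple productions, the predict sets of those productions are pairwise disjoint, where PREDICT(N → α) = (FIRST(α) \ {ε}) ∪ (FOLLOW(N) if α ⇒* ε).

Relevant sets:
  FIRST(E) = { '/' }
  FIRST(P) = { '/' }
  FIRST(C) = { '/' }

For P:
  PREDICT(P → E) = { '/' }
  PREDICT(P → P T E) = { '/' }
  PREDICT(P → '/' c) = { '/' }
For E:
  PREDICT(E → C) = { '/' }
  PREDICT(E → P P) = { '/' }
For T:
  PREDICT(T → '/') = { '/' }
  PREDICT(T → '/' P) = { '/' }
C has a single production, so nothing to check there.

Conflict found: Predict set conflict for P: { '/' }
The grammar is NOT LL(1).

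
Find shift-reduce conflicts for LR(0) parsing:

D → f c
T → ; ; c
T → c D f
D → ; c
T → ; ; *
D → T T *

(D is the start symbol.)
No shift-reduce conflicts

Augment with D' → D and build the canonical LR(0) collection (I0 = CLOSURE({[D' → . D]}), then GOTO on every symbol after a dot until no new states appear). It has 16 states:
  I0: { [D → . ; c], [D → . T T *], [D → . f c], [D' → . D], [T → . ; ; *], [T → . ; ; c], [T → . c D f] }  — shift
  I1: { [D → ; . c], [T → ; . ; *], [T → ; . ; c] }  — shift
  I2: { [D' → D .] }  — accept
  I3: { [D → T . T *], [T → . ; ; *], [T → . ; ; c], [T → . c D f] }  — shift
  I4: { [D → . ; c], [D → . T T *], [D → . f c], [T → . ; ; *], [T → . ; ; c], [T → . c D f], [T → c . D f] }  — shift
  I5: { [D → f . c] }  — shift
  I6: { [D → f c .] }  — reduce
  I7: { [T → c D . f] }  — shift
  I8: { [T → c D f .] }  — reduce
  I9: { [T → ; . ; *], [T → ; . ; c] }  — shift
  I10: { [D → T T . *] }  — shift
  I11: { [D → T T * .] }  — reduce
  I12: { [T → ; ; . *], [T → ; ; . c] }  — shift
  I13: { [T → ; ; * .] }  — reduce
  I14: { [T → ; ; c .] }  — reduce
  I15: { [D → ; c .] }  — reduce

No state contains both a complete item and a shift item.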